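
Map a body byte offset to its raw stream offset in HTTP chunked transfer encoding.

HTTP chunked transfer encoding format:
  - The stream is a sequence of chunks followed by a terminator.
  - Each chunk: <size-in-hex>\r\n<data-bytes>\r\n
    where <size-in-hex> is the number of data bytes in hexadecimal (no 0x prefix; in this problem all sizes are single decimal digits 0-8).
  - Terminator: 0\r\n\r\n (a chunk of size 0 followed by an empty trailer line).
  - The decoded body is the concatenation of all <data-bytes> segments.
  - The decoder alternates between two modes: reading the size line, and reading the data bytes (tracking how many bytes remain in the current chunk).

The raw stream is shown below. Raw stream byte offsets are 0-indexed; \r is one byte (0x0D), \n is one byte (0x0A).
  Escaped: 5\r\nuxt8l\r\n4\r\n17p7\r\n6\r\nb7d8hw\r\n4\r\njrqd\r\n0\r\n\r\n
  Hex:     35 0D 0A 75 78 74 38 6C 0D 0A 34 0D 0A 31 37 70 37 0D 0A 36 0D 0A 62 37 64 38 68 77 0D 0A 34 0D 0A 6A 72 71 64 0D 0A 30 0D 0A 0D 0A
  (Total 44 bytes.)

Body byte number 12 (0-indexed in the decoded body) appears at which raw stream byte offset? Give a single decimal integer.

Answer: 25

Derivation:
Chunk 1: stream[0..1]='5' size=0x5=5, data at stream[3..8]='uxt8l' -> body[0..5], body so far='uxt8l'
Chunk 2: stream[10..11]='4' size=0x4=4, data at stream[13..17]='17p7' -> body[5..9], body so far='uxt8l17p7'
Chunk 3: stream[19..20]='6' size=0x6=6, data at stream[22..28]='b7d8hw' -> body[9..15], body so far='uxt8l17p7b7d8hw'
Chunk 4: stream[30..31]='4' size=0x4=4, data at stream[33..37]='jrqd' -> body[15..19], body so far='uxt8l17p7b7d8hwjrqd'
Chunk 5: stream[39..40]='0' size=0 (terminator). Final body='uxt8l17p7b7d8hwjrqd' (19 bytes)
Body byte 12 at stream offset 25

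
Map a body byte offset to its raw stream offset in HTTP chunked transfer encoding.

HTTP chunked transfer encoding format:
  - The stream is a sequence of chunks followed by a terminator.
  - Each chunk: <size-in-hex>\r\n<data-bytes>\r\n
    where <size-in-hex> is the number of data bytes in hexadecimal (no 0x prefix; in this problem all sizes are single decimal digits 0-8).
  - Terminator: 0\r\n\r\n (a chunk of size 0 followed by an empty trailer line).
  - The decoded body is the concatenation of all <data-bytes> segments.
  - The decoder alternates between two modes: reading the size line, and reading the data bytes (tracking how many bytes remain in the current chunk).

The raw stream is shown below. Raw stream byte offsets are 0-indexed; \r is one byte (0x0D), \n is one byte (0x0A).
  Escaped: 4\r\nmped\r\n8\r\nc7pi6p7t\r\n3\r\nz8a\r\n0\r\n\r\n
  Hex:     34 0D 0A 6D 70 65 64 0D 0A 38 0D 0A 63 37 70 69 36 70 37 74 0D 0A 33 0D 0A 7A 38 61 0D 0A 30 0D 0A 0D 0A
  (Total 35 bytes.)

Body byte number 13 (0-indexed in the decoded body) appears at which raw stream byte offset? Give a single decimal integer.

Answer: 26

Derivation:
Chunk 1: stream[0..1]='4' size=0x4=4, data at stream[3..7]='mped' -> body[0..4], body so far='mped'
Chunk 2: stream[9..10]='8' size=0x8=8, data at stream[12..20]='c7pi6p7t' -> body[4..12], body so far='mpedc7pi6p7t'
Chunk 3: stream[22..23]='3' size=0x3=3, data at stream[25..28]='z8a' -> body[12..15], body so far='mpedc7pi6p7tz8a'
Chunk 4: stream[30..31]='0' size=0 (terminator). Final body='mpedc7pi6p7tz8a' (15 bytes)
Body byte 13 at stream offset 26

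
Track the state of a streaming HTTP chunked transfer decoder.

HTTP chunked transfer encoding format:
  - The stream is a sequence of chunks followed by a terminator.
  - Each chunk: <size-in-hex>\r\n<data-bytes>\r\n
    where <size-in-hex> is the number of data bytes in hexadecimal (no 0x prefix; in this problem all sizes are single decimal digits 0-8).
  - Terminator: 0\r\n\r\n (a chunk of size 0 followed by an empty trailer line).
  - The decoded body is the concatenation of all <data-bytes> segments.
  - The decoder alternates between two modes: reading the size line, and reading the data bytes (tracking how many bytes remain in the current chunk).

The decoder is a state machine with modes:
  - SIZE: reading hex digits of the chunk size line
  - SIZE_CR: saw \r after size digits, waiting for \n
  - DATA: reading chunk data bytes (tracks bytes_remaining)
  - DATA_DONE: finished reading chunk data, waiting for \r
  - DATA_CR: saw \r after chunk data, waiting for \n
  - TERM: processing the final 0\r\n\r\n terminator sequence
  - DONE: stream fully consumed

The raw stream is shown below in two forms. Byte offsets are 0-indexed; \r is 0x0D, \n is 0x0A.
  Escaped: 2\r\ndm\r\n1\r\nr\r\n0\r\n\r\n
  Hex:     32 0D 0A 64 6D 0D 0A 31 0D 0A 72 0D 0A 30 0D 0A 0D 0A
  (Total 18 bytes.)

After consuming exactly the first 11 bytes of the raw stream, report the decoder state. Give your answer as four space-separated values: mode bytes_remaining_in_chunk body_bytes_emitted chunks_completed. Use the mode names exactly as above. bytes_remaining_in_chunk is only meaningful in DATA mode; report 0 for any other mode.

Answer: DATA_DONE 0 3 1

Derivation:
Byte 0 = '2': mode=SIZE remaining=0 emitted=0 chunks_done=0
Byte 1 = 0x0D: mode=SIZE_CR remaining=0 emitted=0 chunks_done=0
Byte 2 = 0x0A: mode=DATA remaining=2 emitted=0 chunks_done=0
Byte 3 = 'd': mode=DATA remaining=1 emitted=1 chunks_done=0
Byte 4 = 'm': mode=DATA_DONE remaining=0 emitted=2 chunks_done=0
Byte 5 = 0x0D: mode=DATA_CR remaining=0 emitted=2 chunks_done=0
Byte 6 = 0x0A: mode=SIZE remaining=0 emitted=2 chunks_done=1
Byte 7 = '1': mode=SIZE remaining=0 emitted=2 chunks_done=1
Byte 8 = 0x0D: mode=SIZE_CR remaining=0 emitted=2 chunks_done=1
Byte 9 = 0x0A: mode=DATA remaining=1 emitted=2 chunks_done=1
Byte 10 = 'r': mode=DATA_DONE remaining=0 emitted=3 chunks_done=1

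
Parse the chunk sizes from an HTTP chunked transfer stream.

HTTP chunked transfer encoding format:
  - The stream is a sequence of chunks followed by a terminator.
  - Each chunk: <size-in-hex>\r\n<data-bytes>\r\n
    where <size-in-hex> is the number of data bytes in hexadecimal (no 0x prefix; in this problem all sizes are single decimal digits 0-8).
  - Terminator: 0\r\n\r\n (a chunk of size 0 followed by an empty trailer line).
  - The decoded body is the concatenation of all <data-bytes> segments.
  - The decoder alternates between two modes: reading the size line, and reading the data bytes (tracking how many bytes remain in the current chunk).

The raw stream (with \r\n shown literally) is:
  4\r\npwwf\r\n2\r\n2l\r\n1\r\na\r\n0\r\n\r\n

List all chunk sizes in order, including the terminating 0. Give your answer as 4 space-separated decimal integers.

Answer: 4 2 1 0

Derivation:
Chunk 1: stream[0..1]='4' size=0x4=4, data at stream[3..7]='pwwf' -> body[0..4], body so far='pwwf'
Chunk 2: stream[9..10]='2' size=0x2=2, data at stream[12..14]='2l' -> body[4..6], body so far='pwwf2l'
Chunk 3: stream[16..17]='1' size=0x1=1, data at stream[19..20]='a' -> body[6..7], body so far='pwwf2la'
Chunk 4: stream[22..23]='0' size=0 (terminator). Final body='pwwf2la' (7 bytes)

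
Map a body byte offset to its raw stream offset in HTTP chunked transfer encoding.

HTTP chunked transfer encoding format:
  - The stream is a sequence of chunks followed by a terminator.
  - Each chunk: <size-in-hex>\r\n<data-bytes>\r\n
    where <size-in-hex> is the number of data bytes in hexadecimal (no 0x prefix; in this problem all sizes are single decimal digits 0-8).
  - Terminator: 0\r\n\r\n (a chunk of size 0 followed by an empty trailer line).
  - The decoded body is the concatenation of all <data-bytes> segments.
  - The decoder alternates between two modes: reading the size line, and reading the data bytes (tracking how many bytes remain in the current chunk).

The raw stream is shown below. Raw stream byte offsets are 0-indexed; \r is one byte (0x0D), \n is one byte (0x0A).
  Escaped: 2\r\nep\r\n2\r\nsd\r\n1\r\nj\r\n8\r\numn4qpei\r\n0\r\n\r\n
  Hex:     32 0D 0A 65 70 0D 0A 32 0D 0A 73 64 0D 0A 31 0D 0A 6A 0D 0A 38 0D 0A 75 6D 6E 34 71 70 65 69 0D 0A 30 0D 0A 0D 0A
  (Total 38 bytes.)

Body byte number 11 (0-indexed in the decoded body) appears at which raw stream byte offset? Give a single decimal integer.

Chunk 1: stream[0..1]='2' size=0x2=2, data at stream[3..5]='ep' -> body[0..2], body so far='ep'
Chunk 2: stream[7..8]='2' size=0x2=2, data at stream[10..12]='sd' -> body[2..4], body so far='epsd'
Chunk 3: stream[14..15]='1' size=0x1=1, data at stream[17..18]='j' -> body[4..5], body so far='epsdj'
Chunk 4: stream[20..21]='8' size=0x8=8, data at stream[23..31]='umn4qpei' -> body[5..13], body so far='epsdjumn4qpei'
Chunk 5: stream[33..34]='0' size=0 (terminator). Final body='epsdjumn4qpei' (13 bytes)
Body byte 11 at stream offset 29

Answer: 29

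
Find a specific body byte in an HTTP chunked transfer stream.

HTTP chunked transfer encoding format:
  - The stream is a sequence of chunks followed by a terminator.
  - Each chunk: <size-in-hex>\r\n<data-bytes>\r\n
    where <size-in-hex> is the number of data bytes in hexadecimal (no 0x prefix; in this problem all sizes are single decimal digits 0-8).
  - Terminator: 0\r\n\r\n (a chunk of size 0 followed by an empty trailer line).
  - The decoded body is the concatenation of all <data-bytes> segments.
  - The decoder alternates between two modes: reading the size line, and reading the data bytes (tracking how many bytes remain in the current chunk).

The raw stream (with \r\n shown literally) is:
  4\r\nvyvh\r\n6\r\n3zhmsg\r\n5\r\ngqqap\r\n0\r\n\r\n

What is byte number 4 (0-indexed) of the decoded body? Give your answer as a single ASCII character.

Answer: 3

Derivation:
Chunk 1: stream[0..1]='4' size=0x4=4, data at stream[3..7]='vyvh' -> body[0..4], body so far='vyvh'
Chunk 2: stream[9..10]='6' size=0x6=6, data at stream[12..18]='3zhmsg' -> body[4..10], body so far='vyvh3zhmsg'
Chunk 3: stream[20..21]='5' size=0x5=5, data at stream[23..28]='gqqap' -> body[10..15], body so far='vyvh3zhmsggqqap'
Chunk 4: stream[30..31]='0' size=0 (terminator). Final body='vyvh3zhmsggqqap' (15 bytes)
Body byte 4 = '3'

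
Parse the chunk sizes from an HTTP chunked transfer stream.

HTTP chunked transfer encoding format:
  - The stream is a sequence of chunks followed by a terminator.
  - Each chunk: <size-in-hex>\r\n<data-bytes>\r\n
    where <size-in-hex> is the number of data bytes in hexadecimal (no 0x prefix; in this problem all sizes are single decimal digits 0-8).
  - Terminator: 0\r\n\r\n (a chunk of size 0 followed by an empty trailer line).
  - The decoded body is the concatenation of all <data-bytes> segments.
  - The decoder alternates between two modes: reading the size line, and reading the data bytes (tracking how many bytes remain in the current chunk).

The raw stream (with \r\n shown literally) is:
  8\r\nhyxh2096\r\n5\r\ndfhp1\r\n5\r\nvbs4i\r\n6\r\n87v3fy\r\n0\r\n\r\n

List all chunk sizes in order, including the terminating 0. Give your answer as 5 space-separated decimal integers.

Answer: 8 5 5 6 0

Derivation:
Chunk 1: stream[0..1]='8' size=0x8=8, data at stream[3..11]='hyxh2096' -> body[0..8], body so far='hyxh2096'
Chunk 2: stream[13..14]='5' size=0x5=5, data at stream[16..21]='dfhp1' -> body[8..13], body so far='hyxh2096dfhp1'
Chunk 3: stream[23..24]='5' size=0x5=5, data at stream[26..31]='vbs4i' -> body[13..18], body so far='hyxh2096dfhp1vbs4i'
Chunk 4: stream[33..34]='6' size=0x6=6, data at stream[36..42]='87v3fy' -> body[18..24], body so far='hyxh2096dfhp1vbs4i87v3fy'
Chunk 5: stream[44..45]='0' size=0 (terminator). Final body='hyxh2096dfhp1vbs4i87v3fy' (24 bytes)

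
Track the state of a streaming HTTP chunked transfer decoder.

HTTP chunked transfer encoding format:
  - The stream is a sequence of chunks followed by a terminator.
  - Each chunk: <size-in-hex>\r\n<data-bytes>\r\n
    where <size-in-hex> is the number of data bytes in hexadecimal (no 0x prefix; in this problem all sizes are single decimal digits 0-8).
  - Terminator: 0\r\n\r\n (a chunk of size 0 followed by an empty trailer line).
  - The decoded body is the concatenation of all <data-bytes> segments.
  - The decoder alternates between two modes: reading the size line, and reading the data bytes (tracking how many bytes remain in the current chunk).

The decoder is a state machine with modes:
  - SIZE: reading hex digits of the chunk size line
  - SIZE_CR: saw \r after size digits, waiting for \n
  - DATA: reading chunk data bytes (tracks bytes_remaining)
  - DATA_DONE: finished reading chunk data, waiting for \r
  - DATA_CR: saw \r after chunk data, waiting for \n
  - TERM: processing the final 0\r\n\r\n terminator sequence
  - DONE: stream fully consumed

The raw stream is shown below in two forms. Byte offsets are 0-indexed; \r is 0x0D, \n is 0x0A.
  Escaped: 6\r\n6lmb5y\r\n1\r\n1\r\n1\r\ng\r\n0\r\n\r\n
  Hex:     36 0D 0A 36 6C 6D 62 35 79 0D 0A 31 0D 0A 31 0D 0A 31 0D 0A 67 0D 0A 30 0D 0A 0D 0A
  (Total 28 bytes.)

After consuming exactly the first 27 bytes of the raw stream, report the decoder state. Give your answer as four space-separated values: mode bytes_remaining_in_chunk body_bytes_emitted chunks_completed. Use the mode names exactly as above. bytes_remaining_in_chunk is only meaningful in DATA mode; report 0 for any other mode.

Answer: TERM 0 8 3

Derivation:
Byte 0 = '6': mode=SIZE remaining=0 emitted=0 chunks_done=0
Byte 1 = 0x0D: mode=SIZE_CR remaining=0 emitted=0 chunks_done=0
Byte 2 = 0x0A: mode=DATA remaining=6 emitted=0 chunks_done=0
Byte 3 = '6': mode=DATA remaining=5 emitted=1 chunks_done=0
Byte 4 = 'l': mode=DATA remaining=4 emitted=2 chunks_done=0
Byte 5 = 'm': mode=DATA remaining=3 emitted=3 chunks_done=0
Byte 6 = 'b': mode=DATA remaining=2 emitted=4 chunks_done=0
Byte 7 = '5': mode=DATA remaining=1 emitted=5 chunks_done=0
Byte 8 = 'y': mode=DATA_DONE remaining=0 emitted=6 chunks_done=0
Byte 9 = 0x0D: mode=DATA_CR remaining=0 emitted=6 chunks_done=0
Byte 10 = 0x0A: mode=SIZE remaining=0 emitted=6 chunks_done=1
Byte 11 = '1': mode=SIZE remaining=0 emitted=6 chunks_done=1
Byte 12 = 0x0D: mode=SIZE_CR remaining=0 emitted=6 chunks_done=1
Byte 13 = 0x0A: mode=DATA remaining=1 emitted=6 chunks_done=1
Byte 14 = '1': mode=DATA_DONE remaining=0 emitted=7 chunks_done=1
Byte 15 = 0x0D: mode=DATA_CR remaining=0 emitted=7 chunks_done=1
Byte 16 = 0x0A: mode=SIZE remaining=0 emitted=7 chunks_done=2
Byte 17 = '1': mode=SIZE remaining=0 emitted=7 chunks_done=2
Byte 18 = 0x0D: mode=SIZE_CR remaining=0 emitted=7 chunks_done=2
Byte 19 = 0x0A: mode=DATA remaining=1 emitted=7 chunks_done=2
Byte 20 = 'g': mode=DATA_DONE remaining=0 emitted=8 chunks_done=2
Byte 21 = 0x0D: mode=DATA_CR remaining=0 emitted=8 chunks_done=2
Byte 22 = 0x0A: mode=SIZE remaining=0 emitted=8 chunks_done=3
Byte 23 = '0': mode=SIZE remaining=0 emitted=8 chunks_done=3
Byte 24 = 0x0D: mode=SIZE_CR remaining=0 emitted=8 chunks_done=3
Byte 25 = 0x0A: mode=TERM remaining=0 emitted=8 chunks_done=3
Byte 26 = 0x0D: mode=TERM remaining=0 emitted=8 chunks_done=3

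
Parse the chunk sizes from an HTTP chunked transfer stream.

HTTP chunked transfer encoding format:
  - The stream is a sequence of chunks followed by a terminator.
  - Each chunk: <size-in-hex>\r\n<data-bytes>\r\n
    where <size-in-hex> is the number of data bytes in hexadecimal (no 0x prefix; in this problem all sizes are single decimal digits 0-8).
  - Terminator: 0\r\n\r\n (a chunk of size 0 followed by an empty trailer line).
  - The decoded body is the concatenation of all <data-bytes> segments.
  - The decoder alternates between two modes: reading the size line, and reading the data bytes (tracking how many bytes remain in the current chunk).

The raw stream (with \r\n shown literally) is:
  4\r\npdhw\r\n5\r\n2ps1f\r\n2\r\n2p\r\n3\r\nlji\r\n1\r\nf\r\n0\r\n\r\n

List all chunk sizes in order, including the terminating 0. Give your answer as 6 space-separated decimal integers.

Chunk 1: stream[0..1]='4' size=0x4=4, data at stream[3..7]='pdhw' -> body[0..4], body so far='pdhw'
Chunk 2: stream[9..10]='5' size=0x5=5, data at stream[12..17]='2ps1f' -> body[4..9], body so far='pdhw2ps1f'
Chunk 3: stream[19..20]='2' size=0x2=2, data at stream[22..24]='2p' -> body[9..11], body so far='pdhw2ps1f2p'
Chunk 4: stream[26..27]='3' size=0x3=3, data at stream[29..32]='lji' -> body[11..14], body so far='pdhw2ps1f2plji'
Chunk 5: stream[34..35]='1' size=0x1=1, data at stream[37..38]='f' -> body[14..15], body so far='pdhw2ps1f2pljif'
Chunk 6: stream[40..41]='0' size=0 (terminator). Final body='pdhw2ps1f2pljif' (15 bytes)

Answer: 4 5 2 3 1 0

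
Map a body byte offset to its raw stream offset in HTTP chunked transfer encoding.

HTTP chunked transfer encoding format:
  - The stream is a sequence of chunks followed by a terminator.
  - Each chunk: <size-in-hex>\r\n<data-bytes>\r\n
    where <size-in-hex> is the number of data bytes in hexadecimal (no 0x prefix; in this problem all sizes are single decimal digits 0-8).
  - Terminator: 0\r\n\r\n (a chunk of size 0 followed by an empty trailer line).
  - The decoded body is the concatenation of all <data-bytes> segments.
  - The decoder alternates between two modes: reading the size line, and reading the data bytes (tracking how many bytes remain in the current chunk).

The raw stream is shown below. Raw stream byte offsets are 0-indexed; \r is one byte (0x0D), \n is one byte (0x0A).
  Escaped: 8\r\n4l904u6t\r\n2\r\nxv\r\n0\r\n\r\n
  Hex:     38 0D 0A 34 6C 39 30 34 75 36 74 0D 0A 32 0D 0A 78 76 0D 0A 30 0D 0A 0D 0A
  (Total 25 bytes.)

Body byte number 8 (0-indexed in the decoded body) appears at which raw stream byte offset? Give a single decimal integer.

Answer: 16

Derivation:
Chunk 1: stream[0..1]='8' size=0x8=8, data at stream[3..11]='4l904u6t' -> body[0..8], body so far='4l904u6t'
Chunk 2: stream[13..14]='2' size=0x2=2, data at stream[16..18]='xv' -> body[8..10], body so far='4l904u6txv'
Chunk 3: stream[20..21]='0' size=0 (terminator). Final body='4l904u6txv' (10 bytes)
Body byte 8 at stream offset 16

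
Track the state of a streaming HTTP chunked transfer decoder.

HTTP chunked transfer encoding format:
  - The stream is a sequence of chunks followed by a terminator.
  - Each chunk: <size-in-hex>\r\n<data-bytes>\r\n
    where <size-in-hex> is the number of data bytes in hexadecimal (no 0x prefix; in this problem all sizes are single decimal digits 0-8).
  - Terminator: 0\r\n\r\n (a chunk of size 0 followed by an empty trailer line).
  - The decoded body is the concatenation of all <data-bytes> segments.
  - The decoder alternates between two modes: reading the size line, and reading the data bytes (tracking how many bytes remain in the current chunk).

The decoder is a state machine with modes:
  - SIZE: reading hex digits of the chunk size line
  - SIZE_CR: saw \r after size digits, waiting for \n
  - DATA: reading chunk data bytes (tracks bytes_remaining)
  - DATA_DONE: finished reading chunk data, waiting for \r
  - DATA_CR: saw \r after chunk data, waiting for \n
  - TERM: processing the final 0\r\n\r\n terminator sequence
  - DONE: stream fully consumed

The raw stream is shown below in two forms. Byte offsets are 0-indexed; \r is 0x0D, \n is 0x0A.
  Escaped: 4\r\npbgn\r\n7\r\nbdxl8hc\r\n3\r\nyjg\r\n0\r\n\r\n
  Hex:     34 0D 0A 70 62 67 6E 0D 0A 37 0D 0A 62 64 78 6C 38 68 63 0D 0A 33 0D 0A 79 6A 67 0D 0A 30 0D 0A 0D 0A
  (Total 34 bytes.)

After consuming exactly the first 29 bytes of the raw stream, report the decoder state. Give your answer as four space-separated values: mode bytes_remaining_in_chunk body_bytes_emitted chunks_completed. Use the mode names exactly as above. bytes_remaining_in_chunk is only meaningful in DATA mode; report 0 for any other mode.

Answer: SIZE 0 14 3

Derivation:
Byte 0 = '4': mode=SIZE remaining=0 emitted=0 chunks_done=0
Byte 1 = 0x0D: mode=SIZE_CR remaining=0 emitted=0 chunks_done=0
Byte 2 = 0x0A: mode=DATA remaining=4 emitted=0 chunks_done=0
Byte 3 = 'p': mode=DATA remaining=3 emitted=1 chunks_done=0
Byte 4 = 'b': mode=DATA remaining=2 emitted=2 chunks_done=0
Byte 5 = 'g': mode=DATA remaining=1 emitted=3 chunks_done=0
Byte 6 = 'n': mode=DATA_DONE remaining=0 emitted=4 chunks_done=0
Byte 7 = 0x0D: mode=DATA_CR remaining=0 emitted=4 chunks_done=0
Byte 8 = 0x0A: mode=SIZE remaining=0 emitted=4 chunks_done=1
Byte 9 = '7': mode=SIZE remaining=0 emitted=4 chunks_done=1
Byte 10 = 0x0D: mode=SIZE_CR remaining=0 emitted=4 chunks_done=1
Byte 11 = 0x0A: mode=DATA remaining=7 emitted=4 chunks_done=1
Byte 12 = 'b': mode=DATA remaining=6 emitted=5 chunks_done=1
Byte 13 = 'd': mode=DATA remaining=5 emitted=6 chunks_done=1
Byte 14 = 'x': mode=DATA remaining=4 emitted=7 chunks_done=1
Byte 15 = 'l': mode=DATA remaining=3 emitted=8 chunks_done=1
Byte 16 = '8': mode=DATA remaining=2 emitted=9 chunks_done=1
Byte 17 = 'h': mode=DATA remaining=1 emitted=10 chunks_done=1
Byte 18 = 'c': mode=DATA_DONE remaining=0 emitted=11 chunks_done=1
Byte 19 = 0x0D: mode=DATA_CR remaining=0 emitted=11 chunks_done=1
Byte 20 = 0x0A: mode=SIZE remaining=0 emitted=11 chunks_done=2
Byte 21 = '3': mode=SIZE remaining=0 emitted=11 chunks_done=2
Byte 22 = 0x0D: mode=SIZE_CR remaining=0 emitted=11 chunks_done=2
Byte 23 = 0x0A: mode=DATA remaining=3 emitted=11 chunks_done=2
Byte 24 = 'y': mode=DATA remaining=2 emitted=12 chunks_done=2
Byte 25 = 'j': mode=DATA remaining=1 emitted=13 chunks_done=2
Byte 26 = 'g': mode=DATA_DONE remaining=0 emitted=14 chunks_done=2
Byte 27 = 0x0D: mode=DATA_CR remaining=0 emitted=14 chunks_done=2
Byte 28 = 0x0A: mode=SIZE remaining=0 emitted=14 chunks_done=3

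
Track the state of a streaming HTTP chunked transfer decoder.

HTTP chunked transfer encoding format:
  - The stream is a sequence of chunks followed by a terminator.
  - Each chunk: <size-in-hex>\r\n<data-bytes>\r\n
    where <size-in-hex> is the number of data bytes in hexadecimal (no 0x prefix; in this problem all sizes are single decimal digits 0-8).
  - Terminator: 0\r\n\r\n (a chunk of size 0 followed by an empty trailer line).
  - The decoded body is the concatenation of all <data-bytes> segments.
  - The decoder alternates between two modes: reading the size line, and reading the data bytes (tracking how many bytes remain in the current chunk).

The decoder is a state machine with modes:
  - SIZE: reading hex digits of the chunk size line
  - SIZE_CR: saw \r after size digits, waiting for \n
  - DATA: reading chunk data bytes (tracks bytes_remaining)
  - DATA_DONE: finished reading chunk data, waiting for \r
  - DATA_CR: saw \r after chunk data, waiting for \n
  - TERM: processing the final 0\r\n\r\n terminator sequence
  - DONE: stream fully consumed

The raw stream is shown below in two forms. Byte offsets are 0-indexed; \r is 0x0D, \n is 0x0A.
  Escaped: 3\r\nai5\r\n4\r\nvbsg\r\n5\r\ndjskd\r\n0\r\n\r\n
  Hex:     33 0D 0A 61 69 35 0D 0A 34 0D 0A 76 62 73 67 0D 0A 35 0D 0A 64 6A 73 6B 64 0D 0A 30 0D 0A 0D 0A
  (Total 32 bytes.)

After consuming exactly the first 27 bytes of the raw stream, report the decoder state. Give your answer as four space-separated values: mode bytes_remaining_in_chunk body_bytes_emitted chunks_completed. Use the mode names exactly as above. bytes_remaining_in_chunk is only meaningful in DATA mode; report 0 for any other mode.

Byte 0 = '3': mode=SIZE remaining=0 emitted=0 chunks_done=0
Byte 1 = 0x0D: mode=SIZE_CR remaining=0 emitted=0 chunks_done=0
Byte 2 = 0x0A: mode=DATA remaining=3 emitted=0 chunks_done=0
Byte 3 = 'a': mode=DATA remaining=2 emitted=1 chunks_done=0
Byte 4 = 'i': mode=DATA remaining=1 emitted=2 chunks_done=0
Byte 5 = '5': mode=DATA_DONE remaining=0 emitted=3 chunks_done=0
Byte 6 = 0x0D: mode=DATA_CR remaining=0 emitted=3 chunks_done=0
Byte 7 = 0x0A: mode=SIZE remaining=0 emitted=3 chunks_done=1
Byte 8 = '4': mode=SIZE remaining=0 emitted=3 chunks_done=1
Byte 9 = 0x0D: mode=SIZE_CR remaining=0 emitted=3 chunks_done=1
Byte 10 = 0x0A: mode=DATA remaining=4 emitted=3 chunks_done=1
Byte 11 = 'v': mode=DATA remaining=3 emitted=4 chunks_done=1
Byte 12 = 'b': mode=DATA remaining=2 emitted=5 chunks_done=1
Byte 13 = 's': mode=DATA remaining=1 emitted=6 chunks_done=1
Byte 14 = 'g': mode=DATA_DONE remaining=0 emitted=7 chunks_done=1
Byte 15 = 0x0D: mode=DATA_CR remaining=0 emitted=7 chunks_done=1
Byte 16 = 0x0A: mode=SIZE remaining=0 emitted=7 chunks_done=2
Byte 17 = '5': mode=SIZE remaining=0 emitted=7 chunks_done=2
Byte 18 = 0x0D: mode=SIZE_CR remaining=0 emitted=7 chunks_done=2
Byte 19 = 0x0A: mode=DATA remaining=5 emitted=7 chunks_done=2
Byte 20 = 'd': mode=DATA remaining=4 emitted=8 chunks_done=2
Byte 21 = 'j': mode=DATA remaining=3 emitted=9 chunks_done=2
Byte 22 = 's': mode=DATA remaining=2 emitted=10 chunks_done=2
Byte 23 = 'k': mode=DATA remaining=1 emitted=11 chunks_done=2
Byte 24 = 'd': mode=DATA_DONE remaining=0 emitted=12 chunks_done=2
Byte 25 = 0x0D: mode=DATA_CR remaining=0 emitted=12 chunks_done=2
Byte 26 = 0x0A: mode=SIZE remaining=0 emitted=12 chunks_done=3

Answer: SIZE 0 12 3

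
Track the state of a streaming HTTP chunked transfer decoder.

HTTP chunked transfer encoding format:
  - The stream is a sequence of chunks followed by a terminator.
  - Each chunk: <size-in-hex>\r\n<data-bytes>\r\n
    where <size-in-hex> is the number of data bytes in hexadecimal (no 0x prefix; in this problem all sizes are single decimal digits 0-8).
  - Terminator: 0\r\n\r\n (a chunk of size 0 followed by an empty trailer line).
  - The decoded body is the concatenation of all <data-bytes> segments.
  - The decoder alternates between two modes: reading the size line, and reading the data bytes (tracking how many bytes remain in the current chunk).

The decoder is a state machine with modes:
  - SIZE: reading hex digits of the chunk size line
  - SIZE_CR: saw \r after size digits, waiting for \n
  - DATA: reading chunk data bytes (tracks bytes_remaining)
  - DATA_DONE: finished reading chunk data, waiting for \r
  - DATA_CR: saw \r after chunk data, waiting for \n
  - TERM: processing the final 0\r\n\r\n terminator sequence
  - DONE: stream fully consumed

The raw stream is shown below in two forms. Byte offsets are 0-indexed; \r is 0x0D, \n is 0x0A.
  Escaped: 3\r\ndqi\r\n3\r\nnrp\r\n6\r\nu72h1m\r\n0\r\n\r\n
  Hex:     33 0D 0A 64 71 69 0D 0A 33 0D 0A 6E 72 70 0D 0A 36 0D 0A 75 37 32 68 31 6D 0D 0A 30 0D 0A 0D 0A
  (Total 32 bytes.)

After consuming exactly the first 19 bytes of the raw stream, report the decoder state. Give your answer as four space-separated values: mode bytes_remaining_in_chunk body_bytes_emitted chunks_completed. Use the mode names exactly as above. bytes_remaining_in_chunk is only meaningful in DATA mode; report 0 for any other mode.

Byte 0 = '3': mode=SIZE remaining=0 emitted=0 chunks_done=0
Byte 1 = 0x0D: mode=SIZE_CR remaining=0 emitted=0 chunks_done=0
Byte 2 = 0x0A: mode=DATA remaining=3 emitted=0 chunks_done=0
Byte 3 = 'd': mode=DATA remaining=2 emitted=1 chunks_done=0
Byte 4 = 'q': mode=DATA remaining=1 emitted=2 chunks_done=0
Byte 5 = 'i': mode=DATA_DONE remaining=0 emitted=3 chunks_done=0
Byte 6 = 0x0D: mode=DATA_CR remaining=0 emitted=3 chunks_done=0
Byte 7 = 0x0A: mode=SIZE remaining=0 emitted=3 chunks_done=1
Byte 8 = '3': mode=SIZE remaining=0 emitted=3 chunks_done=1
Byte 9 = 0x0D: mode=SIZE_CR remaining=0 emitted=3 chunks_done=1
Byte 10 = 0x0A: mode=DATA remaining=3 emitted=3 chunks_done=1
Byte 11 = 'n': mode=DATA remaining=2 emitted=4 chunks_done=1
Byte 12 = 'r': mode=DATA remaining=1 emitted=5 chunks_done=1
Byte 13 = 'p': mode=DATA_DONE remaining=0 emitted=6 chunks_done=1
Byte 14 = 0x0D: mode=DATA_CR remaining=0 emitted=6 chunks_done=1
Byte 15 = 0x0A: mode=SIZE remaining=0 emitted=6 chunks_done=2
Byte 16 = '6': mode=SIZE remaining=0 emitted=6 chunks_done=2
Byte 17 = 0x0D: mode=SIZE_CR remaining=0 emitted=6 chunks_done=2
Byte 18 = 0x0A: mode=DATA remaining=6 emitted=6 chunks_done=2

Answer: DATA 6 6 2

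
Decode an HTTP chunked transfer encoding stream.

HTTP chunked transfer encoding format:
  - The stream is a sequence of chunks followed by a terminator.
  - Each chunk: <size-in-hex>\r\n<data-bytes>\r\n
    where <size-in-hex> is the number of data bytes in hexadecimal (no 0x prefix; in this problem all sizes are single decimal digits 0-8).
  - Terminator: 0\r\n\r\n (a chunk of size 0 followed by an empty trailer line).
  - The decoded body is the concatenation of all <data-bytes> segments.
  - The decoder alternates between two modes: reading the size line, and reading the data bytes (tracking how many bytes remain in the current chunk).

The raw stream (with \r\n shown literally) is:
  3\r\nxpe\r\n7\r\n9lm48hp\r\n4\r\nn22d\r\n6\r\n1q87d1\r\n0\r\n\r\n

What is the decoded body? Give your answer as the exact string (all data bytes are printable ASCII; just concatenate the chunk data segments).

Chunk 1: stream[0..1]='3' size=0x3=3, data at stream[3..6]='xpe' -> body[0..3], body so far='xpe'
Chunk 2: stream[8..9]='7' size=0x7=7, data at stream[11..18]='9lm48hp' -> body[3..10], body so far='xpe9lm48hp'
Chunk 3: stream[20..21]='4' size=0x4=4, data at stream[23..27]='n22d' -> body[10..14], body so far='xpe9lm48hpn22d'
Chunk 4: stream[29..30]='6' size=0x6=6, data at stream[32..38]='1q87d1' -> body[14..20], body so far='xpe9lm48hpn22d1q87d1'
Chunk 5: stream[40..41]='0' size=0 (terminator). Final body='xpe9lm48hpn22d1q87d1' (20 bytes)

Answer: xpe9lm48hpn22d1q87d1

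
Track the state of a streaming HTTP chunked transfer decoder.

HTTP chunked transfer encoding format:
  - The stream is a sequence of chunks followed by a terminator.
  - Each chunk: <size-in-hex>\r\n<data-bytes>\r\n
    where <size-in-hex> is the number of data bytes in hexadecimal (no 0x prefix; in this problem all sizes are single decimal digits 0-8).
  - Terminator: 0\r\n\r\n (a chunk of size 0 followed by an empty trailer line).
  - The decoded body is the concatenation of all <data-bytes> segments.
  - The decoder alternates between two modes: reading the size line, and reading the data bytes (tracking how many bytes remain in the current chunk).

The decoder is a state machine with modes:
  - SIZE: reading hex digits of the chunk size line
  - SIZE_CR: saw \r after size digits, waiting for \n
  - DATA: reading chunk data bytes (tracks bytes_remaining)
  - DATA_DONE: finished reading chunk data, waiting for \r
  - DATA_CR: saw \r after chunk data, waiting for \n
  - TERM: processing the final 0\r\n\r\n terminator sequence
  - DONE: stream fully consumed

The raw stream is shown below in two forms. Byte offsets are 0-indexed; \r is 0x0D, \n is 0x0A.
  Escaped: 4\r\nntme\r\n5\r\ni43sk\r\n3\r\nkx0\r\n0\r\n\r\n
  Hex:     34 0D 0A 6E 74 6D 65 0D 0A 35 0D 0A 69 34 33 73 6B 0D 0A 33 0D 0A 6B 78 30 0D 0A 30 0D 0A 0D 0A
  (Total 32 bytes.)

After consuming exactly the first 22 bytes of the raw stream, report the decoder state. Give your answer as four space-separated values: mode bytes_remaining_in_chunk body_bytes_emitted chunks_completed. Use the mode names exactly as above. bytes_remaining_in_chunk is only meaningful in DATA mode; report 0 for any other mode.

Answer: DATA 3 9 2

Derivation:
Byte 0 = '4': mode=SIZE remaining=0 emitted=0 chunks_done=0
Byte 1 = 0x0D: mode=SIZE_CR remaining=0 emitted=0 chunks_done=0
Byte 2 = 0x0A: mode=DATA remaining=4 emitted=0 chunks_done=0
Byte 3 = 'n': mode=DATA remaining=3 emitted=1 chunks_done=0
Byte 4 = 't': mode=DATA remaining=2 emitted=2 chunks_done=0
Byte 5 = 'm': mode=DATA remaining=1 emitted=3 chunks_done=0
Byte 6 = 'e': mode=DATA_DONE remaining=0 emitted=4 chunks_done=0
Byte 7 = 0x0D: mode=DATA_CR remaining=0 emitted=4 chunks_done=0
Byte 8 = 0x0A: mode=SIZE remaining=0 emitted=4 chunks_done=1
Byte 9 = '5': mode=SIZE remaining=0 emitted=4 chunks_done=1
Byte 10 = 0x0D: mode=SIZE_CR remaining=0 emitted=4 chunks_done=1
Byte 11 = 0x0A: mode=DATA remaining=5 emitted=4 chunks_done=1
Byte 12 = 'i': mode=DATA remaining=4 emitted=5 chunks_done=1
Byte 13 = '4': mode=DATA remaining=3 emitted=6 chunks_done=1
Byte 14 = '3': mode=DATA remaining=2 emitted=7 chunks_done=1
Byte 15 = 's': mode=DATA remaining=1 emitted=8 chunks_done=1
Byte 16 = 'k': mode=DATA_DONE remaining=0 emitted=9 chunks_done=1
Byte 17 = 0x0D: mode=DATA_CR remaining=0 emitted=9 chunks_done=1
Byte 18 = 0x0A: mode=SIZE remaining=0 emitted=9 chunks_done=2
Byte 19 = '3': mode=SIZE remaining=0 emitted=9 chunks_done=2
Byte 20 = 0x0D: mode=SIZE_CR remaining=0 emitted=9 chunks_done=2
Byte 21 = 0x0A: mode=DATA remaining=3 emitted=9 chunks_done=2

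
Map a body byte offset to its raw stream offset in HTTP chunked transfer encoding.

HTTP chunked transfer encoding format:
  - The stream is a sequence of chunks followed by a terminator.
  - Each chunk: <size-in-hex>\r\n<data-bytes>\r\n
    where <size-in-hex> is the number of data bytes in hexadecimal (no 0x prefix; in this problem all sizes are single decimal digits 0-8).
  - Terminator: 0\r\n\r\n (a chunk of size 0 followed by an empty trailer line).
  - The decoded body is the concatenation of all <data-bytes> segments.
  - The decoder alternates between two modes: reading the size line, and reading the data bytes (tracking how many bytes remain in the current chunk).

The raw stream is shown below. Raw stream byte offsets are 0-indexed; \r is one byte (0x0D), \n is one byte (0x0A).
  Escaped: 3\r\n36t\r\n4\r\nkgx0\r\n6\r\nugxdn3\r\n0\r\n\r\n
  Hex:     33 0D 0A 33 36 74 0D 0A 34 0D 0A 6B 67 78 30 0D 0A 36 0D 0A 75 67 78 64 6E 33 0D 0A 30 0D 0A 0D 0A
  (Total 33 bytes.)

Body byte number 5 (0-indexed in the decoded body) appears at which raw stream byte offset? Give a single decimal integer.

Answer: 13

Derivation:
Chunk 1: stream[0..1]='3' size=0x3=3, data at stream[3..6]='36t' -> body[0..3], body so far='36t'
Chunk 2: stream[8..9]='4' size=0x4=4, data at stream[11..15]='kgx0' -> body[3..7], body so far='36tkgx0'
Chunk 3: stream[17..18]='6' size=0x6=6, data at stream[20..26]='ugxdn3' -> body[7..13], body so far='36tkgx0ugxdn3'
Chunk 4: stream[28..29]='0' size=0 (terminator). Final body='36tkgx0ugxdn3' (13 bytes)
Body byte 5 at stream offset 13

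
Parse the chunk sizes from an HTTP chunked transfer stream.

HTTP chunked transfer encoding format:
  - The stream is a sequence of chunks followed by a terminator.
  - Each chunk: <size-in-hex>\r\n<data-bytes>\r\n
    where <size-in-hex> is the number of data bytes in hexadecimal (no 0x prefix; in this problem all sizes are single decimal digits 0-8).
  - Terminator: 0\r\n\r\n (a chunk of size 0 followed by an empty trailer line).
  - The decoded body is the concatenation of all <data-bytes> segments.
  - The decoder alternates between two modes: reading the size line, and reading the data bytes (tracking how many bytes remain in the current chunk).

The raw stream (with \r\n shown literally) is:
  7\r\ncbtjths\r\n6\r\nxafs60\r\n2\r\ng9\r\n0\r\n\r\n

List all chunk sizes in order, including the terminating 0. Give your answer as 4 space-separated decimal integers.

Answer: 7 6 2 0

Derivation:
Chunk 1: stream[0..1]='7' size=0x7=7, data at stream[3..10]='cbtjths' -> body[0..7], body so far='cbtjths'
Chunk 2: stream[12..13]='6' size=0x6=6, data at stream[15..21]='xafs60' -> body[7..13], body so far='cbtjthsxafs60'
Chunk 3: stream[23..24]='2' size=0x2=2, data at stream[26..28]='g9' -> body[13..15], body so far='cbtjthsxafs60g9'
Chunk 4: stream[30..31]='0' size=0 (terminator). Final body='cbtjthsxafs60g9' (15 bytes)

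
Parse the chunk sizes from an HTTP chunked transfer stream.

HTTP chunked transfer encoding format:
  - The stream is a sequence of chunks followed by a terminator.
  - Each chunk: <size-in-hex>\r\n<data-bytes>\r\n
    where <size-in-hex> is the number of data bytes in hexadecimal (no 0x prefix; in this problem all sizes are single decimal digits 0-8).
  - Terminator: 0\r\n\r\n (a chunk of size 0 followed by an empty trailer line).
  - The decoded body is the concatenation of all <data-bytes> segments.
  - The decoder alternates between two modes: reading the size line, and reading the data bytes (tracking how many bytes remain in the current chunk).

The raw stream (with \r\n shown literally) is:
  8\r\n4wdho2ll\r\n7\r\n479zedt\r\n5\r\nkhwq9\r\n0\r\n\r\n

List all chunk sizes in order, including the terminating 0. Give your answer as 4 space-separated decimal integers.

Answer: 8 7 5 0

Derivation:
Chunk 1: stream[0..1]='8' size=0x8=8, data at stream[3..11]='4wdho2ll' -> body[0..8], body so far='4wdho2ll'
Chunk 2: stream[13..14]='7' size=0x7=7, data at stream[16..23]='479zedt' -> body[8..15], body so far='4wdho2ll479zedt'
Chunk 3: stream[25..26]='5' size=0x5=5, data at stream[28..33]='khwq9' -> body[15..20], body so far='4wdho2ll479zedtkhwq9'
Chunk 4: stream[35..36]='0' size=0 (terminator). Final body='4wdho2ll479zedtkhwq9' (20 bytes)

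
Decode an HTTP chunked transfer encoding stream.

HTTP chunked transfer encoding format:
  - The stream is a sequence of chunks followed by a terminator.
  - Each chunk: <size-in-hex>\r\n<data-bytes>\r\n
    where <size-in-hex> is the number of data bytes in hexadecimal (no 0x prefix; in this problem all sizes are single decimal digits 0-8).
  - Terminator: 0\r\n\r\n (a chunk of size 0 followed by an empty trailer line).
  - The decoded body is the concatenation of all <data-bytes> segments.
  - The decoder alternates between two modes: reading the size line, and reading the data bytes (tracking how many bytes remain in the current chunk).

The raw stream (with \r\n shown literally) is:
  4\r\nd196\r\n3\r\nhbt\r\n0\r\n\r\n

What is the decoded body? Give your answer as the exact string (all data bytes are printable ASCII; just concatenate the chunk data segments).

Chunk 1: stream[0..1]='4' size=0x4=4, data at stream[3..7]='d196' -> body[0..4], body so far='d196'
Chunk 2: stream[9..10]='3' size=0x3=3, data at stream[12..15]='hbt' -> body[4..7], body so far='d196hbt'
Chunk 3: stream[17..18]='0' size=0 (terminator). Final body='d196hbt' (7 bytes)

Answer: d196hbt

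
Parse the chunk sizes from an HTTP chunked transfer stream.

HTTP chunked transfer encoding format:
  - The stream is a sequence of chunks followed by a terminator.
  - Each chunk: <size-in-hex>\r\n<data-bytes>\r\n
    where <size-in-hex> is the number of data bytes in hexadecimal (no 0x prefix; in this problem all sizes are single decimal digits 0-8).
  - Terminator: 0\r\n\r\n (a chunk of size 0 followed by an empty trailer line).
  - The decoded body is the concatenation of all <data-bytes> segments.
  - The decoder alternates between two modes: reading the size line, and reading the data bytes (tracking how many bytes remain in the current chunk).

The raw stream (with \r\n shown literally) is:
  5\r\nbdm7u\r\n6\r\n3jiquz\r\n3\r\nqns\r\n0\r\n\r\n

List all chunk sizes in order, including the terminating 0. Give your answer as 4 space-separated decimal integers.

Answer: 5 6 3 0

Derivation:
Chunk 1: stream[0..1]='5' size=0x5=5, data at stream[3..8]='bdm7u' -> body[0..5], body so far='bdm7u'
Chunk 2: stream[10..11]='6' size=0x6=6, data at stream[13..19]='3jiquz' -> body[5..11], body so far='bdm7u3jiquz'
Chunk 3: stream[21..22]='3' size=0x3=3, data at stream[24..27]='qns' -> body[11..14], body so far='bdm7u3jiquzqns'
Chunk 4: stream[29..30]='0' size=0 (terminator). Final body='bdm7u3jiquzqns' (14 bytes)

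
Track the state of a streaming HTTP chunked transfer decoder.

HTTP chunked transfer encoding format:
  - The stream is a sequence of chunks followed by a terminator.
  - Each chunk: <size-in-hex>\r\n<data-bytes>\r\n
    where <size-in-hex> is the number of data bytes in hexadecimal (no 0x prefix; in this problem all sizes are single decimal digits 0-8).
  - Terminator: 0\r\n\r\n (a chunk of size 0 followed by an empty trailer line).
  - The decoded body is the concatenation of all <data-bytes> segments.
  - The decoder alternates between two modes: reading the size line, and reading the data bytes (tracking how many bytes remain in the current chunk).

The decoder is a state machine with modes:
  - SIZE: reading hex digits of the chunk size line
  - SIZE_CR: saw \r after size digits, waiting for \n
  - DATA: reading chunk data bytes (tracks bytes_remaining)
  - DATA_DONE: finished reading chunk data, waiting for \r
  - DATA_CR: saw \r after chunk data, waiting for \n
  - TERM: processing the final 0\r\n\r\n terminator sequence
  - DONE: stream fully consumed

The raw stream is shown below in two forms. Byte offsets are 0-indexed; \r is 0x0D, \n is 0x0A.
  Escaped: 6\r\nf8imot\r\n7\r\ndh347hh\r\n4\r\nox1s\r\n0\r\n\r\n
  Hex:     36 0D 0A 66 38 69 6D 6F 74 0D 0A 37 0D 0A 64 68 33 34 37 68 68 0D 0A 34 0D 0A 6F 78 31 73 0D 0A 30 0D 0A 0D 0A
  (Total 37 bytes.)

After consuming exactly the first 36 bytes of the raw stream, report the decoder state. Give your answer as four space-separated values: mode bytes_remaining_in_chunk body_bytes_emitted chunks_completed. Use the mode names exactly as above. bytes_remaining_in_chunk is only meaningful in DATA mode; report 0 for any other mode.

Answer: TERM 0 17 3

Derivation:
Byte 0 = '6': mode=SIZE remaining=0 emitted=0 chunks_done=0
Byte 1 = 0x0D: mode=SIZE_CR remaining=0 emitted=0 chunks_done=0
Byte 2 = 0x0A: mode=DATA remaining=6 emitted=0 chunks_done=0
Byte 3 = 'f': mode=DATA remaining=5 emitted=1 chunks_done=0
Byte 4 = '8': mode=DATA remaining=4 emitted=2 chunks_done=0
Byte 5 = 'i': mode=DATA remaining=3 emitted=3 chunks_done=0
Byte 6 = 'm': mode=DATA remaining=2 emitted=4 chunks_done=0
Byte 7 = 'o': mode=DATA remaining=1 emitted=5 chunks_done=0
Byte 8 = 't': mode=DATA_DONE remaining=0 emitted=6 chunks_done=0
Byte 9 = 0x0D: mode=DATA_CR remaining=0 emitted=6 chunks_done=0
Byte 10 = 0x0A: mode=SIZE remaining=0 emitted=6 chunks_done=1
Byte 11 = '7': mode=SIZE remaining=0 emitted=6 chunks_done=1
Byte 12 = 0x0D: mode=SIZE_CR remaining=0 emitted=6 chunks_done=1
Byte 13 = 0x0A: mode=DATA remaining=7 emitted=6 chunks_done=1
Byte 14 = 'd': mode=DATA remaining=6 emitted=7 chunks_done=1
Byte 15 = 'h': mode=DATA remaining=5 emitted=8 chunks_done=1
Byte 16 = '3': mode=DATA remaining=4 emitted=9 chunks_done=1
Byte 17 = '4': mode=DATA remaining=3 emitted=10 chunks_done=1
Byte 18 = '7': mode=DATA remaining=2 emitted=11 chunks_done=1
Byte 19 = 'h': mode=DATA remaining=1 emitted=12 chunks_done=1
Byte 20 = 'h': mode=DATA_DONE remaining=0 emitted=13 chunks_done=1
Byte 21 = 0x0D: mode=DATA_CR remaining=0 emitted=13 chunks_done=1
Byte 22 = 0x0A: mode=SIZE remaining=0 emitted=13 chunks_done=2
Byte 23 = '4': mode=SIZE remaining=0 emitted=13 chunks_done=2
Byte 24 = 0x0D: mode=SIZE_CR remaining=0 emitted=13 chunks_done=2
Byte 25 = 0x0A: mode=DATA remaining=4 emitted=13 chunks_done=2
Byte 26 = 'o': mode=DATA remaining=3 emitted=14 chunks_done=2
Byte 27 = 'x': mode=DATA remaining=2 emitted=15 chunks_done=2
Byte 28 = '1': mode=DATA remaining=1 emitted=16 chunks_done=2
Byte 29 = 's': mode=DATA_DONE remaining=0 emitted=17 chunks_done=2
Byte 30 = 0x0D: mode=DATA_CR remaining=0 emitted=17 chunks_done=2
Byte 31 = 0x0A: mode=SIZE remaining=0 emitted=17 chunks_done=3
Byte 32 = '0': mode=SIZE remaining=0 emitted=17 chunks_done=3
Byte 33 = 0x0D: mode=SIZE_CR remaining=0 emitted=17 chunks_done=3
Byte 34 = 0x0A: mode=TERM remaining=0 emitted=17 chunks_done=3
Byte 35 = 0x0D: mode=TERM remaining=0 emitted=17 chunks_done=3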